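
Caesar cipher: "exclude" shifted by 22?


Word: "exclude"
Shift: 22
Each letter → (letter + shift) mod 26:
  'e' (4) + 22 = 0 → 'a'
  'x' (23) + 22 = 19 → 't'
  'c' (2) + 22 = 24 → 'y'
  'l' (11) + 22 = 7 → 'h'
  'u' (20) + 22 = 16 → 'q'
  'd' (3) + 22 = 25 → 'z'
  'e' (4) + 22 = 0 → 'a'
Result = "atyhqza"


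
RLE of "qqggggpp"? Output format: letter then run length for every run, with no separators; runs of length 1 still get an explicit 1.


String: "qqggggpp"
Scanning for consecutive runs:
  'q' x 2
  'g' x 4
  'p' x 2
RLE = "q2g4p2"


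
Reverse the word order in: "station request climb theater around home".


Original: "station request climb theater around home"
Words (1..n): station | request | climb | theater | around | home
Reversed (n..1): home | around | theater | climb | request | station
Result = "home around theater climb request station"


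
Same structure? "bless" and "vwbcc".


Pattern of "bless": [0, 1, 2, 3, 3]
Pattern of "vwbcc": [0, 1, 2, 3, 3]
Patterns match
Same pattern = Yes


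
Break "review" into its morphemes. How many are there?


Word: "review"
Morphemes: re- / view
Each morpheme carries meaning
= 2 morphemes


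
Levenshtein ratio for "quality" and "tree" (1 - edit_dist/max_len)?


Word 1: "quality" (length 7)
Word 2: "tree" (length 4)
One optimal edit sequence:
  1. delete 'q'  (+1)
  2. delete 'u'  (+1)
  3. delete 'a'  (+1)
  4. substitute 'l' -> 't'  (+1)
  5. substitute 'i' -> 'r'  (+1)
  6. substitute 't' -> 'e'  (+1)
  7. substitute 'y' -> 'e'  (+1)
Edit distance = 7
Max length = max(7, 4) = 7
Similarity = 1 - 7/7
= 0.0000


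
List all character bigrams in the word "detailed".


Word: "detailed" (length 8)
Number of bigrams = 8 - 2 + 1 = 7
  Position 0: "de"
  Position 1: "et"
  Position 2: "ta"
  Position 3: "ai"
  Position 4: "il"
  Position 5: "le"
  Position 6: "ed"
Bigrams = "de", "et", "ta", "ai", "il", "le", "ed"


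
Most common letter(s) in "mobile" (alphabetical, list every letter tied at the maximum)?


Word: "mobile"
Letter counts:
  'b': 1
  'e': 1
  'i': 1
  'l': 1
  'm': 1
  'o': 1
Maximum count = 1
Most frequent = 'b', 'e', 'i', 'l', 'm', 'o' (1 time each)


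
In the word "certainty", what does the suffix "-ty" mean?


Suffix: -ty
As in: certainty -> certain + -ty
Meaning = quality of


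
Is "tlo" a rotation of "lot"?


Word: "lot", Candidate: "tlo"
Method: check if candidate is substring of word+word
"lotlot" contains "tlo"? Yes
Is rotation = Yes


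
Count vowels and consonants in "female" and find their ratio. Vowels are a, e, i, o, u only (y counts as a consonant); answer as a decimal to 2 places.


Word: "female"
Vowels (a,e,i,o,u): 3
Consonants: 3
Ratio = 3/3
= 1.00


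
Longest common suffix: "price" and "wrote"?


Word 1: "price"
Word 2: "wrote"
Comparing from end:
  Pos -1: 'e' == 'e'
  Pos -2: 'c' != 't' (stop)
LCS = "e" (length 1)


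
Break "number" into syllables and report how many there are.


Word: "number"
Syllable breakdown: num / ber
Counting: 2 parts
= 2 syllables


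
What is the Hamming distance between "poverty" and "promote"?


Comparing character by character (same length = 7):
  Pos 0: 'p' vs 'p' =
  Pos 1: 'o' vs 'r' !=
  Pos 2: 'v' vs 'o' !=
  Pos 3: 'e' vs 'm' !=
  Pos 4: 'r' vs 'o' !=
  Pos 5: 't' vs 't' =
  Pos 6: 'y' vs 'e' !=
Hamming distance = 5


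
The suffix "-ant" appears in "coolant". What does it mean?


Suffix: -ant
Example: coolant (cool + -ant)
Meaning = one who / that which


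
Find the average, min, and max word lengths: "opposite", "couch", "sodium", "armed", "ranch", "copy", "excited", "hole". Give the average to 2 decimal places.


Lengths: "opposite"=8, "couch"=5, "sodium"=6, "armed"=5, "ranch"=5, "copy"=4, "excited"=7, "hole"=4
Sum = 44, Count = 8
Average = 44/8 = 5.50
= avg=5.50, min=4, max=8


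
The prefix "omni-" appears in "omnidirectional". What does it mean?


Prefix: omni-
Example: omnidirectional = omni- + directional
Meaning = all


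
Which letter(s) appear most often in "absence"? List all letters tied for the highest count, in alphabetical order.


Word: "absence"
Letter counts:
  'a': 1
  'b': 1
  'c': 1
  'e': 2
  'n': 1
  's': 1
Maximum count = 2
Most frequent = 'e' (2 times each)


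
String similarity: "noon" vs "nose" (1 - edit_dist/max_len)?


Word 1: "noon" (length 4)
Word 2: "nose" (length 4)
One optimal edit sequence:
  1. keep 'n'
  2. keep 'o'
  3. substitute 'o' -> 's'  (+1)
  4. substitute 'n' -> 'e'  (+1)
Edit distance = 2
Max length = max(4, 4) = 4
Similarity = 1 - 2/4
= 0.5000


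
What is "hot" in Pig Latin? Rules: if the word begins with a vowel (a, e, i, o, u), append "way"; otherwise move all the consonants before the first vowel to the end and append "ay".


Word: "hot"
Starts with consonant(s) → move to end, add 'ay'
Consonant cluster: "h"
Pig Latin = "othay"


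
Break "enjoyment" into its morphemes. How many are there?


Word: "enjoyment"
Morphemes: en- + joy + -ment
Each morpheme carries meaning
= 3 morphemes


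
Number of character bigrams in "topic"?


Word: "topic" (length 5)
Number of 2-grams = length - 2 + 1 = 5 - 2 + 1
= 4


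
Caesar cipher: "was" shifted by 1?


Word: "was"
Shift: 1
Each letter → (letter + shift) mod 26:
  'w' (22) + 1 = 23 → 'x'
  'a' (0) + 1 = 1 → 'b'
  's' (18) + 1 = 19 → 't'
Result = "xbt"


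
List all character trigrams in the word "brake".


Word: "brake" (length 5)
Number of trigrams = 5 - 3 + 1 = 3
  Position 0: "bra"
  Position 1: "rak"
  Position 2: "ake"
Trigrams = "bra", "rak", "ake"


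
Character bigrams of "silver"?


Word: "silver" (length 6)
Number of bigrams = 6 - 2 + 1 = 5
  Position 0: "si"
  Position 1: "il"
  Position 2: "lv"
  Position 3: "ve"
  Position 4: "er"
Bigrams = "si", "il", "lv", "ve", "er"


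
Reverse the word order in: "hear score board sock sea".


Original: "hear score board sock sea"
Words (1..n): hear | score | board | sock | sea
Reversed (n..1): sea | sock | board | score | hear
Result = "sea sock board score hear"


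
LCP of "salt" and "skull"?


Word 1: "salt"
Word 2: "skull"
Comparing from start:
  Pos 0: 's' == 's'
  Pos 1: 'a' != 'k' (stop)
LCP = "s" (length 1)


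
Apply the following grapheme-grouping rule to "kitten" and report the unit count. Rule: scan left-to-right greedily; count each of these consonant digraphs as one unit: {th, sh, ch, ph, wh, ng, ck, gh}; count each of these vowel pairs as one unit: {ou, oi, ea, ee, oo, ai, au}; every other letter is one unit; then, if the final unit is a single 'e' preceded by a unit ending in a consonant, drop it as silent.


Word: "kitten" (6 letters)
Left-to-right scan:
  [1] 'k' (letter)
  [2] 'i' (letter)
  [3] 't' (letter)
  [4] 't' (letter)
  [5] 'e' (letter)
  [6] 'n' (letter)
Units from scan: 6
Sound units = 6 units


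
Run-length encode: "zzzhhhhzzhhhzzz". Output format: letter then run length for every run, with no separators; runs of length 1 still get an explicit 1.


String: "zzzhhhhzzhhhzzz"
Scanning for consecutive runs:
  'z' x 3
  'h' x 4
  'z' x 2
  'h' x 3
  'z' x 3
RLE = "z3h4z2h3z3"


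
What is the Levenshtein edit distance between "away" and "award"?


Word 1: "away" (length 4)
Word 2: "award" (length 5)
One optimal edit sequence (insert/delete/substitute each cost 1):
  1. keep 'a'
  2. keep 'w'
  3. keep 'a'
  4. insert 'r'  (+1)
  5. substitute 'y' -> 'd'  (+1)
Total edit operations: 2
Edit distance = 2


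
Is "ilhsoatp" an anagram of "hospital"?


Word 1: "hospital" → sorted: ahilopst
Word 2: "ilhsoatp" → sorted: ahilopst
Same letters? ahilopst == ahilopst
Anagram = Yes


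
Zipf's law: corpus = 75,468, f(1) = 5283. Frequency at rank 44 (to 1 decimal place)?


Zipf's law: f(r) = f(1) / r
f(1) = 5283
f(44) = 5283 / 44
= 120.1 occurrences


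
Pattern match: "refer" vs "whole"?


Pattern of "refer": [0, 1, 2, 1, 0]
Pattern of "whole": [0, 1, 2, 3, 4]
Patterns do not match
Same pattern = No


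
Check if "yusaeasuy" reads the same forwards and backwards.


Word: "yusaeasuy"
Reversed: "yusaeasuy"
Forward == Backward? yusaeasuy == yusaeasuy
Palindrome = Yes


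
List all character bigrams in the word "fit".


Word: "fit" (length 3)
Number of bigrams = 3 - 2 + 1 = 2
  Position 0: "fi"
  Position 1: "it"
Bigrams = "fi", "it"


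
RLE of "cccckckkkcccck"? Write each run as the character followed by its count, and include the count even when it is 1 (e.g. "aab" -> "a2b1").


String: "cccckckkkcccck"
Scanning for consecutive runs:
  'c' x 4
  'k' x 1
  'c' x 1
  'k' x 3
  'c' x 4
  'k' x 1
RLE = "c4k1c1k3c4k1"


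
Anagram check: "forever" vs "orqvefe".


Word 1: "forever" → sorted: eeforrv
Word 2: "orqvefe" → sorted: eefoqrv
Same letters? eeforrv != eefoqrv
Anagram = No


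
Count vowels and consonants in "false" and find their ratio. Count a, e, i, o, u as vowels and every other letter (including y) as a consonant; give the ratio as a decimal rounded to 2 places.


Word: "false"
Vowels (a,e,i,o,u): 2
Consonants: 3
Ratio = 2/3
= 0.67


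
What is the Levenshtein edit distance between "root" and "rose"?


Word 1: "root" (length 4)
Word 2: "rose" (length 4)
One optimal edit sequence (insert/delete/substitute each cost 1):
  1. keep 'r'
  2. keep 'o'
  3. substitute 'o' -> 's'  (+1)
  4. substitute 't' -> 'e'  (+1)
Total edit operations: 2
Edit distance = 2


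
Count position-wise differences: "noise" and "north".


Comparing character by character (same length = 5):
  Pos 0: 'n' vs 'n' =
  Pos 1: 'o' vs 'o' =
  Pos 2: 'i' vs 'r' !=
  Pos 3: 's' vs 't' !=
  Pos 4: 'e' vs 'h' !=
Hamming distance = 3


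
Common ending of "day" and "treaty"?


Word 1: "day"
Word 2: "treaty"
Comparing from end:
  Pos -1: 'y' == 'y'
  Pos -2: 'a' != 't' (stop)
LCS = "y" (length 1)


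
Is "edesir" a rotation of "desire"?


Word: "desire", Candidate: "edesir"
Method: check if candidate is substring of word+word
"desiredesire" contains "edesir"? Yes
Is rotation = Yes


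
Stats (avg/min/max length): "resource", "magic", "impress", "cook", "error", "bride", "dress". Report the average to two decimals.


Lengths: "resource"=8, "magic"=5, "impress"=7, "cook"=4, "error"=5, "bride"=5, "dress"=5
Sum = 39, Count = 7
Average = 39/7 = 5.57
= avg=5.57, min=4, max=8


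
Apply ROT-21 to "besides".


Word: "besides"
Shift: 21
Each letter → (letter + shift) mod 26:
  'b' (1) + 21 = 22 → 'w'
  'e' (4) + 21 = 25 → 'z'
  's' (18) + 21 = 13 → 'n'
  'i' (8) + 21 = 3 → 'd'
  'd' (3) + 21 = 24 → 'y'
  'e' (4) + 21 = 25 → 'z'
  's' (18) + 21 = 13 → 'n'
Result = "wzndyzn"


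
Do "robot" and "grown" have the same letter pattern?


Pattern of "robot": [0, 1, 2, 1, 3]
Pattern of "grown": [0, 1, 2, 3, 4]
Patterns do not match
Same pattern = No


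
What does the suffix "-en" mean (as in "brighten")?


Suffix: -en
Example: brighten = bright + -en
Meaning = to make / become


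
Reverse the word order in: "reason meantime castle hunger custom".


Original: "reason meantime castle hunger custom"
Words (1..n): reason | meantime | castle | hunger | custom
Reversed (n..1): custom | hunger | castle | meantime | reason
Result = "custom hunger castle meantime reason"


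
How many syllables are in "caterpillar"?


Word: "caterpillar"
Syllable breakdown: cat · er · pil · lar
Counting: 4 parts
= 4 syllables


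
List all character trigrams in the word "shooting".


Word: "shooting" (length 8)
Number of trigrams = 8 - 3 + 1 = 6
  Position 0: "sho"
  Position 1: "hoo"
  Position 2: "oot"
  Position 3: "oti"
  Position 4: "tin"
  Position 5: "ing"
Trigrams = "sho", "hoo", "oot", "oti", "tin", "ing"


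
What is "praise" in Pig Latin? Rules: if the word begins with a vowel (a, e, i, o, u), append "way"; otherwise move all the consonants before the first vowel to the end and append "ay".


Word: "praise"
Starts with consonant(s) → move to end, add 'ay'
Consonant cluster: "pr"
Pig Latin = "aisepray"


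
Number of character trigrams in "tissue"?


Word: "tissue" (length 6)
Number of 3-grams = length - 3 + 1 = 6 - 3 + 1
= 4


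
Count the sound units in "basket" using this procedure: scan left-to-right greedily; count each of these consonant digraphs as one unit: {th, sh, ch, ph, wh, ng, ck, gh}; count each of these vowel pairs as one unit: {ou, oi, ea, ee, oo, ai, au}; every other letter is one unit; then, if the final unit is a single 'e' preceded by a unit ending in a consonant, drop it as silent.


Word: "basket" (6 letters)
Left-to-right scan:
  1. 'b' (letter)
  2. 'a' (letter)
  3. 's' (letter)
  4. 'k' (letter)
  5. 'e' (letter)
  6. 't' (letter)
Units from scan: 6
Sound units = 6 units


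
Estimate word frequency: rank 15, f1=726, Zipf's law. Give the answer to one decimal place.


Zipf's law: f(r) = f(1) / r
f(1) = 726
f(15) = 726 / 15
= 48.4 occurrences


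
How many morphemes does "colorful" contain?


Word: "colorful"
Morphemes: color | -ful
Each morpheme carries meaning
= 2 morphemes


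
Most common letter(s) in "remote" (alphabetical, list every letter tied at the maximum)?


Word: "remote"
Letter counts:
  'e': 2
  'm': 1
  'o': 1
  'r': 1
  't': 1
Maximum count = 2
Most frequent = 'e' (2 times each)


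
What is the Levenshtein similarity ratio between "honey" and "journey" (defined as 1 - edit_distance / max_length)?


Word 1: "honey" (length 5)
Word 2: "journey" (length 7)
One optimal edit sequence:
  1. substitute 'h' -> 'j'  (+1)
  2. keep 'o'
  3. insert 'u'  (+1)
  4. insert 'r'  (+1)
  5. keep 'n'
  6. keep 'e'
  7. keep 'y'
Edit distance = 3
Max length = max(5, 7) = 7
Similarity = 1 - 3/7
= 0.5714


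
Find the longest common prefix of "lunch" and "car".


Word 1: "lunch"
Word 2: "car"
Comparing from start:
  Pos 0: 'l' != 'c' (stop)
LCP = "" (length 0)


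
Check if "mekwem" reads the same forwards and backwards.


Word: "mekwem"
Reversed: "mewkem"
Forward == Backward? mekwem != mewkem
Palindrome = No


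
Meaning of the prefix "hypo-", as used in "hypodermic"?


Prefix: hypo-
As in: hypodermic -> hypo- + dermic
Meaning = under / below normal


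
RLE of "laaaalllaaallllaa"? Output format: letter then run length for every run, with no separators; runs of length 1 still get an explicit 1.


String: "laaaalllaaallllaa"
Scanning for consecutive runs:
  'l' x 1
  'a' x 4
  'l' x 3
  'a' x 3
  'l' x 4
  'a' x 2
RLE = "l1a4l3a3l4a2"


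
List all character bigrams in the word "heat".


Word: "heat" (length 4)
Number of bigrams = 4 - 2 + 1 = 3
  Position 0: "he"
  Position 1: "ea"
  Position 2: "at"
Bigrams = "he", "ea", "at"


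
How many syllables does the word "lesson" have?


Word: "lesson"
Syllable breakdown: les-son
Counting: 2 parts
= 2 syllables


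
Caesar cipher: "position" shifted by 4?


Word: "position"
Shift: 4
Each letter → (letter + shift) mod 26:
  'p' (15) + 4 = 19 → 't'
  'o' (14) + 4 = 18 → 's'
  's' (18) + 4 = 22 → 'w'
  'i' (8) + 4 = 12 → 'm'
  't' (19) + 4 = 23 → 'x'
  'i' (8) + 4 = 12 → 'm'
  'o' (14) + 4 = 18 → 's'
  'n' (13) + 4 = 17 → 'r'
Result = "tswmxmsr"


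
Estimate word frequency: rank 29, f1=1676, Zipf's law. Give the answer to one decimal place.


Zipf's law: f(r) = f(1) / r
f(1) = 1676
f(29) = 1676 / 29
= 57.8 occurrences


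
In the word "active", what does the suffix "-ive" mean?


Suffix: -ive
Example: active = act + -ive
Meaning = tending to


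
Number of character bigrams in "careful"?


Word: "careful" (length 7)
Number of 2-grams = length - 2 + 1 = 7 - 2 + 1
= 6


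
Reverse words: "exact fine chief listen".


Original: "exact fine chief listen"
Words (1..n): exact | fine | chief | listen
Reversed (n..1): listen | chief | fine | exact
Result = "listen chief fine exact"


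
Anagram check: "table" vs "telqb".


Word 1: "table" → sorted: abelt
Word 2: "telqb" → sorted: belqt
Same letters? abelt != belqt
Anagram = No


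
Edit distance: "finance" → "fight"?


Word 1: "finance" (length 7)
Word 2: "fight" (length 5)
One optimal edit sequence (insert/delete/substitute each cost 1):
  1. keep 'f'
  2. keep 'i'
  3. delete 'n'  (+1)
  4. delete 'a'  (+1)
  5. substitute 'n' -> 'g'  (+1)
  6. substitute 'c' -> 'h'  (+1)
  7. substitute 'e' -> 't'  (+1)
Total edit operations: 5
Edit distance = 5


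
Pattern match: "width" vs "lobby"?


Pattern of "width": [0, 1, 2, 3, 4]
Pattern of "lobby": [0, 1, 2, 2, 3]
Patterns do not match
Same pattern = No


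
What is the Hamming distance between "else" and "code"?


Comparing character by character (same length = 4):
  Pos 0: 'e' vs 'c' !=
  Pos 1: 'l' vs 'o' !=
  Pos 2: 's' vs 'd' !=
  Pos 3: 'e' vs 'e' =
Hamming distance = 3


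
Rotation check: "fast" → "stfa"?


Word: "fast", Candidate: "stfa"
Method: check if candidate is substring of word+word
"fastfast" contains "stfa"? Yes
Is rotation = Yes


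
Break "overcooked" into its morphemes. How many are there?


Word: "overcooked"
Morphemes: over- + cook + -ed
Each morpheme carries meaning
= 3 morphemes


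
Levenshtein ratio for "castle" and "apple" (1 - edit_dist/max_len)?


Word 1: "castle" (length 6)
Word 2: "apple" (length 5)
One optimal edit sequence:
  1. delete 'c'  (+1)
  2. keep 'a'
  3. substitute 's' -> 'p'  (+1)
  4. substitute 't' -> 'p'  (+1)
  5. keep 'l'
  6. keep 'e'
Edit distance = 3
Max length = max(6, 5) = 6
Similarity = 1 - 3/6
= 0.5000


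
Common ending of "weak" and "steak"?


Word 1: "weak"
Word 2: "steak"
Comparing from end:
  Pos -1: 'k' == 'k'
  Pos -2: 'a' == 'a'
  Pos -3: 'e' == 'e'
  Pos -4: 'w' != 't' (stop)
LCS = "eak" (length 3)


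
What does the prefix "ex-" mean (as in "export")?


Prefix: ex-
Example: export = ex- + port
Meaning = out / former


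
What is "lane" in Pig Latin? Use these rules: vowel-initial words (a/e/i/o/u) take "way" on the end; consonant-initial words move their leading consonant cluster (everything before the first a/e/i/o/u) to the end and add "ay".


Word: "lane"
Starts with consonant(s) → move to end, add 'ay'
Consonant cluster: "l"
Pig Latin = "anelay"


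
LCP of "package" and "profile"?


Word 1: "package"
Word 2: "profile"
Comparing from start:
  Pos 0: 'p' == 'p'
  Pos 1: 'a' != 'r' (stop)
LCP = "p" (length 1)


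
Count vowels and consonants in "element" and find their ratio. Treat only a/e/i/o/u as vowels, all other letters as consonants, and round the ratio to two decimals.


Word: "element"
Vowels (a,e,i,o,u): 3
Consonants: 4
Ratio = 3/4
= 0.75


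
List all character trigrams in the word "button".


Word: "button" (length 6)
Number of trigrams = 6 - 3 + 1 = 4
  Position 0: "but"
  Position 1: "utt"
  Position 2: "tto"
  Position 3: "ton"
Trigrams = "but", "utt", "tto", "ton"


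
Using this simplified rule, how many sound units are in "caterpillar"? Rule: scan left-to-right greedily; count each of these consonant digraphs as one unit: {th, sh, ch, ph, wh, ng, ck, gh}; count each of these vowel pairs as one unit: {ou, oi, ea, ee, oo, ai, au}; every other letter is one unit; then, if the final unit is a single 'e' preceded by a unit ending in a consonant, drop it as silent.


Word: "caterpillar" (11 letters)
Left-to-right scan:
  (1) 'c' (letter)
  (2) 'a' (letter)
  (3) 't' (letter)
  (4) 'e' (letter)
  (5) 'r' (letter)
  (6) 'p' (letter)
  (7) 'i' (letter)
  (8) 'l' (letter)
  (9) 'l' (letter)
  (10) 'a' (letter)
  (11) 'r' (letter)
Units from scan: 11
Sound units = 11 units


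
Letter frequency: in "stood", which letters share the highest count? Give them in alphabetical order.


Word: "stood"
Letter counts:
  'd': 1
  'o': 2
  's': 1
  't': 1
Maximum count = 2
Most frequent = 'o' (2 times each)


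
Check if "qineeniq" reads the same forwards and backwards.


Word: "qineeniq"
Reversed: "qineeniq"
Forward == Backward? qineeniq == qineeniq
Palindrome = Yes


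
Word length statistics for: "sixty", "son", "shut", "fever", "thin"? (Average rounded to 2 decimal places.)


Lengths: "sixty"=5, "son"=3, "shut"=4, "fever"=5, "thin"=4
Sum = 21, Count = 5
Average = 21/5 = 4.20
= avg=4.20, min=3, max=5


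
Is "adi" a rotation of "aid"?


Word: "aid", Candidate: "adi"
Method: check if candidate is substring of word+word
"aidaid" contains "adi"? No
Is rotation = No


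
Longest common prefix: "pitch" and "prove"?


Word 1: "pitch"
Word 2: "prove"
Comparing from start:
  Pos 0: 'p' == 'p'
  Pos 1: 'i' != 'r' (stop)
LCP = "p" (length 1)


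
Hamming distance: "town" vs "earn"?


Comparing character by character (same length = 4):
  Pos 0: 't' vs 'e' !=
  Pos 1: 'o' vs 'a' !=
  Pos 2: 'w' vs 'r' !=
  Pos 3: 'n' vs 'n' =
Hamming distance = 3


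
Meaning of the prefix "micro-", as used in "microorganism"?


Prefix: micro-
Example: microorganism (micro- + organism)
Meaning = small


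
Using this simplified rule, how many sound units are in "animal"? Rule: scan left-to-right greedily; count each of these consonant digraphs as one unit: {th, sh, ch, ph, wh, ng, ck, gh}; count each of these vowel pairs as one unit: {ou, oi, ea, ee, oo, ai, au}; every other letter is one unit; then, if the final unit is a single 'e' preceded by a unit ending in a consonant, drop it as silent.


Word: "animal" (6 letters)
Left-to-right scan:
  1. 'a' (letter)
  2. 'n' (letter)
  3. 'i' (letter)
  4. 'm' (letter)
  5. 'a' (letter)
  6. 'l' (letter)
Units from scan: 6
Sound units = 6 units


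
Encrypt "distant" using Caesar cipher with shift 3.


Word: "distant"
Shift: 3
Each letter → (letter + shift) mod 26:
  'd' (3) + 3 = 6 → 'g'
  'i' (8) + 3 = 11 → 'l'
  's' (18) + 3 = 21 → 'v'
  't' (19) + 3 = 22 → 'w'
  'a' (0) + 3 = 3 → 'd'
  'n' (13) + 3 = 16 → 'q'
  't' (19) + 3 = 22 → 'w'
Result = "glvwdqw"


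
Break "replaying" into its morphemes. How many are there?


Word: "replaying"
Morphemes: re- / play / -ing
Each morpheme carries meaning
= 3 morphemes


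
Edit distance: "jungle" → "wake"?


Word 1: "jungle" (length 6)
Word 2: "wake" (length 4)
One optimal edit sequence (insert/delete/substitute each cost 1):
  1. delete 'j'  (+1)
  2. delete 'u'  (+1)
  3. substitute 'n' -> 'w'  (+1)
  4. substitute 'g' -> 'a'  (+1)
  5. substitute 'l' -> 'k'  (+1)
  6. keep 'e'
Total edit operations: 5
Edit distance = 5


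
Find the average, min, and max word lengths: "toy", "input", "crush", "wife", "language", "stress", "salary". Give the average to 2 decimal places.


Lengths: "toy"=3, "input"=5, "crush"=5, "wife"=4, "language"=8, "stress"=6, "salary"=6
Sum = 37, Count = 7
Average = 37/7 = 5.29
= avg=5.29, min=3, max=8


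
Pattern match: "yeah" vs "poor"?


Pattern of "yeah": [0, 1, 2, 3]
Pattern of "poor": [0, 1, 1, 2]
Patterns do not match
Same pattern = No


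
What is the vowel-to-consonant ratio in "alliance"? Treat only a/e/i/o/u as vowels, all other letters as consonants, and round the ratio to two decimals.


Word: "alliance"
Vowels (a,e,i,o,u): 4
Consonants: 4
Ratio = 4/4
= 1.00


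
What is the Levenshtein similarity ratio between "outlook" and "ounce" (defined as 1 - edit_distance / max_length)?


Word 1: "outlook" (length 7)
Word 2: "ounce" (length 5)
One optimal edit sequence:
  1. keep 'o'
  2. keep 'u'
  3. delete 't'  (+1)
  4. delete 'l'  (+1)
  5. substitute 'o' -> 'n'  (+1)
  6. substitute 'o' -> 'c'  (+1)
  7. substitute 'k' -> 'e'  (+1)
Edit distance = 5
Max length = max(7, 5) = 7
Similarity = 1 - 5/7
= 0.2857


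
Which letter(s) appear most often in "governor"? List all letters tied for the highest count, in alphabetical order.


Word: "governor"
Letter counts:
  'e': 1
  'g': 1
  'n': 1
  'o': 2
  'r': 2
  'v': 1
Maximum count = 2
Most frequent = 'o', 'r' (2 times each)


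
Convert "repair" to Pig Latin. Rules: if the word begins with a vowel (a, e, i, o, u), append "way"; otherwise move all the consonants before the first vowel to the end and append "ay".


Word: "repair"
Starts with consonant(s) → move to end, add 'ay'
Consonant cluster: "r"
Pig Latin = "epairray"


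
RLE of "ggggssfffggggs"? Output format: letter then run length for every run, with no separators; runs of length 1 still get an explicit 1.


String: "ggggssfffggggs"
Scanning for consecutive runs:
  'g' x 4
  's' x 2
  'f' x 3
  'g' x 4
  's' x 1
RLE = "g4s2f3g4s1"


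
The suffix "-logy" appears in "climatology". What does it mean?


Suffix: -logy
As in: climatology -> climate + -logy, with a spelling change
Meaning = study of


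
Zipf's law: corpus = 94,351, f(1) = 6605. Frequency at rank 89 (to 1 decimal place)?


Zipf's law: f(r) = f(1) / r
f(1) = 6605
f(89) = 6605 / 89
= 74.2 occurrences


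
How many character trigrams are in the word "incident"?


Word: "incident" (length 8)
Number of 3-grams = length - 3 + 1 = 8 - 3 + 1
= 6


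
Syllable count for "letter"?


Word: "letter"
Syllable breakdown: let · ter
Counting: 2 parts
= 2 syllables


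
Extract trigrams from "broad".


Word: "broad" (length 5)
Number of trigrams = 5 - 3 + 1 = 3
  Position 0: "bro"
  Position 1: "roa"
  Position 2: "oad"
Trigrams = "bro", "roa", "oad"


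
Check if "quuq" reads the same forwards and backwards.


Word: "quuq"
Reversed: "quuq"
Forward == Backward? quuq == quuq
Palindrome = Yes


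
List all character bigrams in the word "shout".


Word: "shout" (length 5)
Number of bigrams = 5 - 2 + 1 = 4
  Position 0: "sh"
  Position 1: "ho"
  Position 2: "ou"
  Position 3: "ut"
Bigrams = "sh", "ho", "ou", "ut"


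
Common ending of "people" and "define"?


Word 1: "people"
Word 2: "define"
Comparing from end:
  Pos -1: 'e' == 'e'
  Pos -2: 'l' != 'n' (stop)
LCS = "e" (length 1)


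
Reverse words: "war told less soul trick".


Original: "war told less soul trick"
Words (1..n): war | told | less | soul | trick
Reversed (n..1): trick | soul | less | told | war
Result = "trick soul less told war"


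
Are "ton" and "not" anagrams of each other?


Word 1: "ton" → sorted: not
Word 2: "not" → sorted: not
Same letters? not == not
Anagram = Yes


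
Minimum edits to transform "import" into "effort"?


Word 1: "import" (length 6)
Word 2: "effort" (length 6)
One optimal edit sequence (insert/delete/substitute each cost 1):
  1. substitute 'i' -> 'e'  (+1)
  2. substitute 'm' -> 'f'  (+1)
  3. substitute 'p' -> 'f'  (+1)
  4. keep 'o'
  5. keep 'r'
  6. keep 't'
Total edit operations: 3
Edit distance = 3


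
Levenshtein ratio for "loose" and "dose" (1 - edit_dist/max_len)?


Word 1: "loose" (length 5)
Word 2: "dose" (length 4)
One optimal edit sequence:
  1. delete 'l'  (+1)
  2. substitute 'o' -> 'd'  (+1)
  3. keep 'o'
  4. keep 's'
  5. keep 'e'
Edit distance = 2
Max length = max(5, 4) = 5
Similarity = 1 - 2/5
= 0.6000


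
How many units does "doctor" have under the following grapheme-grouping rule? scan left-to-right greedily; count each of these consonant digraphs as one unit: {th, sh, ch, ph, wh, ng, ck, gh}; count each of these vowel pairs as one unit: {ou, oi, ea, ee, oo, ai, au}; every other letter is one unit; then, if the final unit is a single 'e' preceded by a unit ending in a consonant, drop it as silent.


Word: "doctor" (6 letters)
Left-to-right scan:
  1. 'd' (letter)
  2. 'o' (letter)
  3. 'c' (letter)
  4. 't' (letter)
  5. 'o' (letter)
  6. 'r' (letter)
Units from scan: 6
Sound units = 6 units


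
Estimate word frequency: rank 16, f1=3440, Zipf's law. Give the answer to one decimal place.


Zipf's law: f(r) = f(1) / r
f(1) = 3440
f(16) = 3440 / 16
= 215.0 occurrences


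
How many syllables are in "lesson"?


Word: "lesson"
Syllable breakdown: les / son
Counting: 2 parts
= 2 syllables


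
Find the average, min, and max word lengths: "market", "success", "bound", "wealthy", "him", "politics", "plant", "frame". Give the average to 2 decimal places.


Lengths: "market"=6, "success"=7, "bound"=5, "wealthy"=7, "him"=3, "politics"=8, "plant"=5, "frame"=5
Sum = 46, Count = 8
Average = 46/8 = 5.75
= avg=5.75, min=3, max=8


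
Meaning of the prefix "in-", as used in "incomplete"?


Prefix: in-
As in: incomplete -> in- + complete
Meaning = not / into


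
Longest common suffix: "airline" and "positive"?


Word 1: "airline"
Word 2: "positive"
Comparing from end:
  Pos -1: 'e' == 'e'
  Pos -2: 'n' != 'v' (stop)
LCS = "e" (length 1)


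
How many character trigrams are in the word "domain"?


Word: "domain" (length 6)
Number of 3-grams = length - 3 + 1 = 6 - 3 + 1
= 4


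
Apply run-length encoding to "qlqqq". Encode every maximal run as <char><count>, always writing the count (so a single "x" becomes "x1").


String: "qlqqq"
Scanning for consecutive runs:
  'q' x 1
  'l' x 1
  'q' x 3
RLE = "q1l1q3"


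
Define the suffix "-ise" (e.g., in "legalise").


Suffix: -ise
Example: legalise = legal + -ise
Meaning = to make


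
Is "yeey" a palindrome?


Word: "yeey"
Reversed: "yeey"
Forward == Backward? yeey == yeey
Palindrome = Yes


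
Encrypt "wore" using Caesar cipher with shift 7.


Word: "wore"
Shift: 7
Each letter → (letter + shift) mod 26:
  'w' (22) + 7 = 3 → 'd'
  'o' (14) + 7 = 21 → 'v'
  'r' (17) + 7 = 24 → 'y'
  'e' (4) + 7 = 11 → 'l'
Result = "dvyl"


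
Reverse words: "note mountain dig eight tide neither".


Original: "note mountain dig eight tide neither"
Words (1..n): note | mountain | dig | eight | tide | neither
Reversed (n..1): neither | tide | eight | dig | mountain | note
Result = "neither tide eight dig mountain note"


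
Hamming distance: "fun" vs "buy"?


Comparing character by character (same length = 3):
  Pos 0: 'f' vs 'b' !=
  Pos 1: 'u' vs 'u' =
  Pos 2: 'n' vs 'y' !=
Hamming distance = 2


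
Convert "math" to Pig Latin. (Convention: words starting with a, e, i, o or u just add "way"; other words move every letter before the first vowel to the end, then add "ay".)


Word: "math"
Starts with consonant(s) → move to end, add 'ay'
Consonant cluster: "m"
Pig Latin = "athmay"


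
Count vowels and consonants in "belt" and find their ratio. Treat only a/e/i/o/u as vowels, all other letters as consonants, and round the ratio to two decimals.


Word: "belt"
Vowels (a,e,i,o,u): 1
Consonants: 3
Ratio = 1/3
= 0.33


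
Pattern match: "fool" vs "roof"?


Pattern of "fool": [0, 1, 1, 2]
Pattern of "roof": [0, 1, 1, 2]
Patterns match
Same pattern = Yes


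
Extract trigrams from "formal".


Word: "formal" (length 6)
Number of trigrams = 6 - 3 + 1 = 4
  Position 0: "for"
  Position 1: "orm"
  Position 2: "rma"
  Position 3: "mal"
Trigrams = "for", "orm", "rma", "mal"


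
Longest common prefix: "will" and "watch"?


Word 1: "will"
Word 2: "watch"
Comparing from start:
  Pos 0: 'w' == 'w'
  Pos 1: 'i' != 'a' (stop)
LCP = "w" (length 1)


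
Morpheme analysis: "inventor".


Word: "inventor"
Morphemes: invent | -or
Each morpheme carries meaning
= 2 morphemes


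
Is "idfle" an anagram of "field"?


Word 1: "field" → sorted: defil
Word 2: "idfle" → sorted: defil
Same letters? defil == defil
Anagram = Yes


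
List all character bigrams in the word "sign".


Word: "sign" (length 4)
Number of bigrams = 4 - 2 + 1 = 3
  Position 0: "si"
  Position 1: "ig"
  Position 2: "gn"
Bigrams = "si", "ig", "gn"


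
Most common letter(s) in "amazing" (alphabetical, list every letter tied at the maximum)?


Word: "amazing"
Letter counts:
  'a': 2
  'g': 1
  'i': 1
  'm': 1
  'n': 1
  'z': 1
Maximum count = 2
Most frequent = 'a' (2 times each)


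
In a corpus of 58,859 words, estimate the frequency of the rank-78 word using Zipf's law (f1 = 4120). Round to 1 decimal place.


Zipf's law: f(r) = f(1) / r
f(1) = 4120
f(78) = 4120 / 78
= 52.8 occurrences


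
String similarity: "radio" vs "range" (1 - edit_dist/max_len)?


Word 1: "radio" (length 5)
Word 2: "range" (length 5)
One optimal edit sequence:
  1. keep 'r'
  2. keep 'a'
  3. substitute 'd' -> 'n'  (+1)
  4. substitute 'i' -> 'g'  (+1)
  5. substitute 'o' -> 'e'  (+1)
Edit distance = 3
Max length = max(5, 5) = 5
Similarity = 1 - 3/5
= 0.4000


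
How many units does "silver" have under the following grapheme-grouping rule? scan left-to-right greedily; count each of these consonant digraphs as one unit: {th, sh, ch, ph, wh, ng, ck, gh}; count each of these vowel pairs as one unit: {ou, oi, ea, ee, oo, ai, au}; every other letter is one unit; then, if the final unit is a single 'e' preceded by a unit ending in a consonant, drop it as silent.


Word: "silver" (6 letters)
Left-to-right scan:
  (1) 's' (letter)
  (2) 'i' (letter)
  (3) 'l' (letter)
  (4) 'v' (letter)
  (5) 'e' (letter)
  (6) 'r' (letter)
Units from scan: 6
Sound units = 6 units


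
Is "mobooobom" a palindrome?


Word: "mobooobom"
Reversed: "mobooobom"
Forward == Backward? mobooobom == mobooobom
Palindrome = Yes


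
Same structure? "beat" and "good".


Pattern of "beat": [0, 1, 2, 3]
Pattern of "good": [0, 1, 1, 2]
Patterns do not match
Same pattern = No


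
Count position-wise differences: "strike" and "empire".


Comparing character by character (same length = 6):
  Pos 0: 's' vs 'e' !=
  Pos 1: 't' vs 'm' !=
  Pos 2: 'r' vs 'p' !=
  Pos 3: 'i' vs 'i' =
  Pos 4: 'k' vs 'r' !=
  Pos 5: 'e' vs 'e' =
Hamming distance = 4


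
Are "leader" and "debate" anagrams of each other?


Word 1: "leader" → sorted: adeelr
Word 2: "debate" → sorted: abdeet
Same letters? adeelr != abdeet
Anagram = No


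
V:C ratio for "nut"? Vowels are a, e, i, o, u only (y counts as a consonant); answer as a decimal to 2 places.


Word: "nut"
Vowels (a,e,i,o,u): 1
Consonants: 2
Ratio = 1/2
= 0.50


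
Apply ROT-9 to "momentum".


Word: "momentum"
Shift: 9
Each letter → (letter + shift) mod 26:
  'm' (12) + 9 = 21 → 'v'
  'o' (14) + 9 = 23 → 'x'
  'm' (12) + 9 = 21 → 'v'
  'e' (4) + 9 = 13 → 'n'
  'n' (13) + 9 = 22 → 'w'
  't' (19) + 9 = 2 → 'c'
  'u' (20) + 9 = 3 → 'd'
  'm' (12) + 9 = 21 → 'v'
Result = "vxvnwcdv"


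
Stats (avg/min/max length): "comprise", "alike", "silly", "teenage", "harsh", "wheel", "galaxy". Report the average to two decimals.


Lengths: "comprise"=8, "alike"=5, "silly"=5, "teenage"=7, "harsh"=5, "wheel"=5, "galaxy"=6
Sum = 41, Count = 7
Average = 41/7 = 5.86
= avg=5.86, min=5, max=8


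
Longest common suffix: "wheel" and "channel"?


Word 1: "wheel"
Word 2: "channel"
Comparing from end:
  Pos -1: 'l' == 'l'
  Pos -2: 'e' == 'e'
  Pos -3: 'e' != 'n' (stop)
LCS = "el" (length 2)


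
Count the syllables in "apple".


Word: "apple"
Syllable breakdown: ap · ple
Counting: 2 parts
= 2 syllables


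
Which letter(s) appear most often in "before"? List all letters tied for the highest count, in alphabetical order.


Word: "before"
Letter counts:
  'b': 1
  'e': 2
  'f': 1
  'o': 1
  'r': 1
Maximum count = 2
Most frequent = 'e' (2 times each)


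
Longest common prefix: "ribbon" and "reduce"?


Word 1: "ribbon"
Word 2: "reduce"
Comparing from start:
  Pos 0: 'r' == 'r'
  Pos 1: 'i' != 'e' (stop)
LCP = "r" (length 1)


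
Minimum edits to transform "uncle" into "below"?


Word 1: "uncle" (length 5)
Word 2: "below" (length 5)
One optimal edit sequence (insert/delete/substitute each cost 1):
  1. substitute 'u' -> 'b'  (+1)
  2. substitute 'n' -> 'e'  (+1)
  3. substitute 'c' -> 'l'  (+1)
  4. substitute 'l' -> 'o'  (+1)
  5. substitute 'e' -> 'w'  (+1)
Total edit operations: 5
Edit distance = 5


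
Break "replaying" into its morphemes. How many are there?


Word: "replaying"
Morphemes: re- | play | -ing
Each morpheme carries meaning
= 3 morphemes


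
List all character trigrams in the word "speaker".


Word: "speaker" (length 7)
Number of trigrams = 7 - 3 + 1 = 5
  Position 0: "spe"
  Position 1: "pea"
  Position 2: "eak"
  Position 3: "ake"
  Position 4: "ker"
Trigrams = "spe", "pea", "eak", "ake", "ker"


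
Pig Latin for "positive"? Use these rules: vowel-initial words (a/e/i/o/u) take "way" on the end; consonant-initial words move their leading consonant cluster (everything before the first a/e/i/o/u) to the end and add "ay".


Word: "positive"
Starts with consonant(s) → move to end, add 'ay'
Consonant cluster: "p"
Pig Latin = "ositivepay"


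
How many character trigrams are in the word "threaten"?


Word: "threaten" (length 8)
Number of 3-grams = length - 3 + 1 = 8 - 3 + 1
= 6


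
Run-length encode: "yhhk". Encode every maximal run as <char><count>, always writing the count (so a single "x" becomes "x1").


String: "yhhk"
Scanning for consecutive runs:
  'y' x 1
  'h' x 2
  'k' x 1
RLE = "y1h2k1"


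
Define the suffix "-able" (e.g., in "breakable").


Suffix: -able
Example: breakable = break + -able
Meaning = capable of


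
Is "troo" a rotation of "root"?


Word: "root", Candidate: "troo"
Method: check if candidate is substring of word+word
"rootroot" contains "troo"? Yes
Is rotation = Yes


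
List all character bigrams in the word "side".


Word: "side" (length 4)
Number of bigrams = 4 - 2 + 1 = 3
  Position 0: "si"
  Position 1: "id"
  Position 2: "de"
Bigrams = "si", "id", "de"


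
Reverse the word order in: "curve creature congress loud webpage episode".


Original: "curve creature congress loud webpage episode"
Words (1..n): curve | creature | congress | loud | webpage | episode
Reversed (n..1): episode | webpage | loud | congress | creature | curve
Result = "episode webpage loud congress creature curve"


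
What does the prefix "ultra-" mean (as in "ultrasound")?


Prefix: ultra-
Example: ultrasound = ultra- + sound
Meaning = beyond


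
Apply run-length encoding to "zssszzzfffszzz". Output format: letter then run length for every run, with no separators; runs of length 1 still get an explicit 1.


String: "zssszzzfffszzz"
Scanning for consecutive runs:
  'z' x 1
  's' x 3
  'z' x 3
  'f' x 3
  's' x 1
  'z' x 3
RLE = "z1s3z3f3s1z3"


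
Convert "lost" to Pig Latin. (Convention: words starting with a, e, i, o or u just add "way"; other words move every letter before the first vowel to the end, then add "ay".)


Word: "lost"
Starts with consonant(s) → move to end, add 'ay'
Consonant cluster: "l"
Pig Latin = "ostlay"


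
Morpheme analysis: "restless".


Word: "restless"
Morphemes: rest + -less
Each morpheme carries meaning
= 2 morphemes


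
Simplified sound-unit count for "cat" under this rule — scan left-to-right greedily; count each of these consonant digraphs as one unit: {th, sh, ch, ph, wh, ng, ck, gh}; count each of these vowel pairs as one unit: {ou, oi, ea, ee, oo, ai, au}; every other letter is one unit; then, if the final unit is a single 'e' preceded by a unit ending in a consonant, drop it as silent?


Word: "cat" (3 letters)
Left-to-right scan:
  1. 'c' (letter)
  2. 'a' (letter)
  3. 't' (letter)
Units from scan: 3
Sound units = 3 units


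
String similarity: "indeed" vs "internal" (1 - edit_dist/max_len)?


Word 1: "indeed" (length 6)
Word 2: "internal" (length 8)
One optimal edit sequence:
  1. keep 'i'
  2. keep 'n'
  3. substitute 'd' -> 't'  (+1)
  4. keep 'e'
  5. insert 'r'  (+1)
  6. insert 'n'  (+1)
  7. substitute 'e' -> 'a'  (+1)
  8. substitute 'd' -> 'l'  (+1)
Edit distance = 5
Max length = max(6, 8) = 8
Similarity = 1 - 5/8
= 0.3750


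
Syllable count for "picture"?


Word: "picture"
Syllable breakdown: pic | ture
Counting: 2 parts
= 2 syllables


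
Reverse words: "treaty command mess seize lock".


Original: "treaty command mess seize lock"
Words (1..n): treaty | command | mess | seize | lock
Reversed (n..1): lock | seize | mess | command | treaty
Result = "lock seize mess command treaty"
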